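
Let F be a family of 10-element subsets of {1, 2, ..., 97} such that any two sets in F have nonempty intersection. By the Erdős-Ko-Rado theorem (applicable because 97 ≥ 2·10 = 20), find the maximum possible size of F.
max |F| = C(96, 9) = 1296543270880

The Erdős-Ko-Rado theorem states: for n ≥ 2k, an intersecting family of k-subsets of an n-element set has size at most C(n − 1, k − 1), with equality for 'star' families {A ⊆ [n] : |A| = k, i ∈ A} (fix an element i). For n = 97, k = 10: C(96, 9) = 1296543270880.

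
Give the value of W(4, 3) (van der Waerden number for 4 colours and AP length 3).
W(4, 3) = 76

This is a classical value, W(4, 3) = 76, established by combining an explicit 4-colouring of {1, ..., 75} with no monochromatic 3-AP (giving the lower bound W(4, 3) > 75) and a finite case analysis / exhaustive computer search showing every 4-colouring of {1, ..., 76} has such an AP.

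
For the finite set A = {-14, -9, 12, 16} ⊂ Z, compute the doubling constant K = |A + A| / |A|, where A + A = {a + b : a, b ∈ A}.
K = |A + A| / |A| = 10/4 = 5/2

Enumerate A + A = {a + b : a, b ∈ A}. With |A| = 4, there are |A|^2 = 16 ordered sum pairs; collecting distinct values, A + A = {-28, -23, -18, -2, 2, 3, 7, 24, 28, 32}, so |A + A| = 10. Thus K = 10/4 = 5/2. For comparison, the minimum possible |A + A| over all 4-element sets is 2·4 − 1 = 7 (so min K = 7/4), attained only by arithmetic progressions.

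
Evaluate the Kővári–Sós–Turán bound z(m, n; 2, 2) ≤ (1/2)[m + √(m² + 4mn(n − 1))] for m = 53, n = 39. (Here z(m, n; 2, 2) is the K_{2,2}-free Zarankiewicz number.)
z(53, 39; 2, 2) ≤ (1/2)[53 + √(53² + 4·53·39·38)] = (1/2)[53 + √316993] = 308.0107

Kővári–Sós–Turán: let r_1, ..., r_53 be the row sums and z = Σ r_i the total number of 1s. Each pair of columns can share at most one row with both entries 1 (else a 2×2 all-ones block appears), so Σ_i C(r_i, 2) ≤ C(39, 2) = 741. By convexity Σ_i C(r_i, 2) ≥ 53·C(z/53, 2) = z(z − 53)/(2·53), giving z² − 53z − 53·39·38 ≤ 0 and hence z ≤ (1/2)[53 + √(2809 + 4·78546)] = (1/2)[53 + √316993] ≈ (1/2)(53 + 563.0213) = 308.0107.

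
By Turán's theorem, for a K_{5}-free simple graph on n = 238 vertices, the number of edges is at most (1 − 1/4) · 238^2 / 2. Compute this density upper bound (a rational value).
Turán density bound = (3/4) · 238^2/2 = 42483/2 ≈ 21241.5

Turán's theorem: ex(n, K_{r+1}) is achieved by the complete r-partite Turán graph T(n, r) with parts as balanced as possible, and is at most (1 − 1/r) · n^2/2. For r = 4, n = 238: the density bound is (3/4) · 56644/2 = 42483/2 ≈ 21241.5. The integer-valued extremum is e(T(238, 4)) = 21241, which is strictly less than the density bound 42483/2 since 4 ∤ 238 (the parts of T(238, 4) cannot all be equal).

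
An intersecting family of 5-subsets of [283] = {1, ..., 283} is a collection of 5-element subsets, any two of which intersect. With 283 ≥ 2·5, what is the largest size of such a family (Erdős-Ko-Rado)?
max |F| = C(282, 4) = 257932710

Erdős-Ko-Rado (1961): when n ≥ 2k, max |F| = C(n−1, k−1). The bound is attained by the star {A : i ∈ A} for any fixed i ∈ [n]. Here C(283−1, 5−1) = C(282, 4) = 257932710.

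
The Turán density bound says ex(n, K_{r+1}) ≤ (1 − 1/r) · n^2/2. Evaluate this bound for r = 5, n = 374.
Turán density bound = (4/5) · 374^2/2 = 279752/5 ≈ 55950.4

Turán's theorem: ex(n, K_{r+1}) is achieved by the complete r-partite Turán graph T(n, r) with parts as balanced as possible, and is at most (1 − 1/r) · n^2/2. For r = 5, n = 374: the density bound is (4/5) · 139876/2 = 279752/5 ≈ 55950.4. The integer-valued extremum is e(T(374, 5)) = 55950, which is strictly less than the density bound 279752/5 since 5 ∤ 374 (the parts of T(374, 5) cannot all be equal).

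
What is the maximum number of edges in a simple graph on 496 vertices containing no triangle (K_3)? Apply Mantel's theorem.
ex(496, K_3) = ⌊496^2/4⌋ = 61504

Mantel (1907): a triangle-free graph on n vertices has at most ⌊n^2/4⌋ edges, with equality for the complete bipartite graph K_{⌊n/2⌋, ⌈n/2⌉}. For n = 496: ⌊496^2/4⌋ = ⌊246016/4⌋ = 61504. The extremal graph is K_{248, 248}, which has 248·248 = 61504 edges.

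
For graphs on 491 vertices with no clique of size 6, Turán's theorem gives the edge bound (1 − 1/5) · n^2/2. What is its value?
Turán density bound = (4/5) · 491^2/2 = 482162/5 ≈ 96432.4

Turán's theorem: ex(n, K_{r+1}) is achieved by the complete r-partite Turán graph T(n, r) with parts as balanced as possible, and is at most (1 − 1/r) · n^2/2. For r = 5, n = 491: the density bound is (4/5) · 241081/2 = 482162/5 ≈ 96432.4. The integer-valued extremum is e(T(491, 5)) = 96432, which is strictly less than the density bound 482162/5 since 5 ∤ 491 (the parts of T(491, 5) cannot all be equal).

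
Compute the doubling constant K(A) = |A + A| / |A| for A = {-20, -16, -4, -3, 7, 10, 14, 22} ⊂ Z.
K = |A + A| / |A| = 33/8

Enumerate A + A = {a + b : a, b ∈ A}. With |A| = 8, there are |A|^2 = 64 ordered sum pairs; collecting distinct values, A + A = {-40, -36, -32, -24, -23, -20, -19, -13, -10, -9, -8, -7, -6, -2, 2, 3, 4, 6, 7, 10, 11, 14, 17, 18, 19, 20, 21, 24, 28, 29, 32, 36, 44}, so |A + A| = 33. Thus K = 33/8. For comparison, the minimum possible |A + A| over all 8-element sets is 2·8 − 1 = 15 (so min K = 15/8), attained only by arithmetic progressions.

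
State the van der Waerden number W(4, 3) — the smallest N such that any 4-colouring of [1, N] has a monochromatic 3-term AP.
W(4, 3) = 76

W(4, 3) = 76. The lower bound W(4, 3) > 75 comes from an explicit good 4-colouring of [1, 75]; the upper bound W(4, 3) ≤ 76 was verified by exhaustive search over 4-colourings of [1, 76].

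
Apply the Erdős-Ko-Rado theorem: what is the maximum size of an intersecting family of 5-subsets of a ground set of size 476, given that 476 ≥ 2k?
max |F| = C(475, 4) = 2094420350

The Erdős-Ko-Rado theorem states: for n ≥ 2k, an intersecting family of k-subsets of an n-element set has size at most C(n − 1, k − 1), with equality for 'star' families {A ⊆ [n] : |A| = k, i ∈ A} (fix an element i). For n = 476, k = 5: C(475, 4) = 2094420350.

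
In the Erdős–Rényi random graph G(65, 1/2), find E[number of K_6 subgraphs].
E[# K_6] = C(65, 6) · (1/2)^C(6, 2) = 82598880 / 2^15 = 2581215/1024 ≈ 2520.717773

For each 6-subset S of vertices (there are C(65, 6) = 82598880 such S), let X_S = 1 if S induces a K_6 (all C(6, 2) = 15 edges present). Then P(X_S = 1) = (1/2)^15 = 1/32768. By linearity of expectation, E[# K_6] = C(65, 6) · (1/2)^15 = 82598880 / 32768 = 2581215/1024 ≈ 2520.717773.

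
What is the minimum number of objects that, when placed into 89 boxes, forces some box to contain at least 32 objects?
n = (32 − 1)·89 + 1 = 2760

By the generalised pigeonhole principle, to guarantee some box contains ≥ r objects we need more than (r − 1) · k objects total. Threshold: n = (r − 1) · k + 1. With r = 32 and k = 89: n = 31 · 89 + 1 = 2759 + 1 = 2760. For n = 2759 = 31 · 89, we can put exactly 31 objects in every box, avoiding 32 in any single one — so 2760 is tight.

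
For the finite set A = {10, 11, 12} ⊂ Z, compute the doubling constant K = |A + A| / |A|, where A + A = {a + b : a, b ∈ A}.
K = |A + A| / |A| = 5/3

Enumerate A + A = {a + b : a, b ∈ A}. With |A| = 3, there are |A|^2 = 9 ordered sum pairs; collecting distinct values, A + A = {20, 21, 22, 23, 24}, so |A + A| = 5. Thus K = 5/3. Here |A + A| = 2|A| − 1 = 5, the minimum possible — so K = 5/3 is minimal, which holds iff A is an arithmetic progression.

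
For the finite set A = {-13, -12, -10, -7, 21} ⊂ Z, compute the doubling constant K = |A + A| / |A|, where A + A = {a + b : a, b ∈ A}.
K = |A + A| / |A| = 14/5

Enumerate A + A = {a + b : a, b ∈ A}. With |A| = 5, there are |A|^2 = 25 ordered sum pairs; collecting distinct values, A + A = {-26, -25, -24, -23, -22, -20, -19, -17, -14, 8, 9, 11, 14, 42}, so |A + A| = 14. Thus K = 14/5. For comparison, the minimum possible |A + A| over all 5-element sets is 2·5 − 1 = 9 (so min K = 9/5), attained only by arithmetic progressions.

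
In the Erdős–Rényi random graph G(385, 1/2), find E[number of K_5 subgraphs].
E[# K_5] = C(385, 5) · (1/2)^C(5, 2) = 68674865952 / 2^10 = 2146089561/32 = 67065298.78125

For each 5-subset S of vertices (there are C(385, 5) = 68674865952 such S), let X_S = 1 if S induces a K_5 (all C(5, 2) = 10 edges present). Then P(X_S = 1) = (1/2)^10 = 1/1024. By linearity of expectation, E[# K_5] = C(385, 5) · (1/2)^10 = 68674865952 / 1024 = 2146089561/32 = 67065298.78125.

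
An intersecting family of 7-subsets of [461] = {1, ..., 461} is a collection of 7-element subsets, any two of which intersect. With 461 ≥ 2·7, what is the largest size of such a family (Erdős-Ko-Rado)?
max |F| = C(460, 6) = 12734911704060

Erdős-Ko-Rado (1961): when n ≥ 2k, max |F| = C(n−1, k−1). The bound is attained by the star {A : i ∈ A} for any fixed i ∈ [n]. Here C(461−1, 7−1) = C(460, 6) = 12734911704060.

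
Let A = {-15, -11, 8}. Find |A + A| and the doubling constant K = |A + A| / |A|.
K = |A + A| / |A| = 6/3 = 2

Enumerate A + A = {a + b : a, b ∈ A}. With |A| = 3, there are |A|^2 = 9 ordered sum pairs; collecting distinct values, A + A = {-30, -26, -22, -7, -3, 16}, so |A + A| = 6. Thus K = 6/3 = 2. For comparison, the minimum possible |A + A| over all 3-element sets is 2·3 − 1 = 5 (so min K = 5/3), attained only by arithmetic progressions.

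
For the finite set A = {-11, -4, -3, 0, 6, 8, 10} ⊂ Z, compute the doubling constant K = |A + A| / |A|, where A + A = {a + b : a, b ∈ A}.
K = |A + A| / |A| = 25/7

Enumerate A + A = {a + b : a, b ∈ A}. With |A| = 7, there are |A|^2 = 49 ordered sum pairs; collecting distinct values, A + A = {-22, -15, -14, -11, -8, -7, -6, -5, -4, -3, -1, 0, 2, 3, 4, 5, 6, 7, 8, 10, 12, 14, 16, 18, 20}, so |A + A| = 25. Thus K = 25/7. For comparison, the minimum possible |A + A| over all 7-element sets is 2·7 − 1 = 13 (so min K = 13/7), attained only by arithmetic progressions.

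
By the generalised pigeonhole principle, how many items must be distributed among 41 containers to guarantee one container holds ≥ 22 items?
n = (22 − 1)·41 + 1 = 862

By the generalised pigeonhole principle, to guarantee some box contains ≥ r objects we need more than (r − 1) · k objects total. Threshold: n = (r − 1) · k + 1. With r = 22 and k = 41: n = 21 · 41 + 1 = 861 + 1 = 862. For n = 861 = 21 · 41, we can put exactly 21 objects in every box, avoiding 22 in any single one — so 862 is tight.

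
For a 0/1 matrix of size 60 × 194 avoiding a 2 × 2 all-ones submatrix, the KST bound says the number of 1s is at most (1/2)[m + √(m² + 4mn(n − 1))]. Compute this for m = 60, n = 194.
z(60, 194; 2, 2) ≤ (1/2)[60 + √(60² + 4·60·194·193)] = (1/2)[60 + √8989680] = 1529.1398

Kővári–Sós–Turán: let r_1, ..., r_60 be the row sums and z = Σ r_i the total number of 1s. Each pair of columns can share at most one row with both entries 1 (else a 2×2 all-ones block appears), so Σ_i C(r_i, 2) ≤ C(194, 2) = 18721. By convexity Σ_i C(r_i, 2) ≥ 60·C(z/60, 2) = z(z − 60)/(2·60), giving z² − 60z − 60·194·193 ≤ 0 and hence z ≤ (1/2)[60 + √(3600 + 4·2246520)] = (1/2)[60 + √8989680] ≈ (1/2)(60 + 2998.2795) = 1529.1398.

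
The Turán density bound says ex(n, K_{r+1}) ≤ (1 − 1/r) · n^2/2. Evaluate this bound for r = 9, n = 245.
Turán density bound = (8/9) · 245^2/2 = 240100/9 ≈ 26677.7778

Turán's theorem: ex(n, K_{r+1}) is achieved by the complete r-partite Turán graph T(n, r) with parts as balanced as possible, and is at most (1 − 1/r) · n^2/2. For r = 9, n = 245: the density bound is (8/9) · 60025/2 = 240100/9 ≈ 26677.7778. The integer-valued extremum is e(T(245, 9)) = 26677, which is strictly less than the density bound 240100/9 since 9 ∤ 245 (the parts of T(245, 9) cannot all be equal).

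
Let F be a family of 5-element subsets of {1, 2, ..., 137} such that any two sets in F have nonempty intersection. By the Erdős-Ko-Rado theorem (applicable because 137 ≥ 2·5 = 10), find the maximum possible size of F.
max |F| = C(136, 4) = 13633830

The Erdős-Ko-Rado theorem states: for n ≥ 2k, an intersecting family of k-subsets of an n-element set has size at most C(n − 1, k − 1), with equality for 'star' families {A ⊆ [n] : |A| = k, i ∈ A} (fix an element i). For n = 137, k = 5: C(136, 4) = 13633830.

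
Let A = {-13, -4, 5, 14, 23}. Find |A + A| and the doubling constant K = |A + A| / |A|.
K = |A + A| / |A| = 9/5

Enumerate A + A = {a + b : a, b ∈ A}. With |A| = 5, there are |A|^2 = 25 ordered sum pairs; collecting distinct values, A + A = {-26, -17, -8, 1, 10, 19, 28, 37, 46}, so |A + A| = 9. Thus K = 9/5. Here |A + A| = 2|A| − 1 = 9, the minimum possible — so K = 9/5 is minimal, which holds iff A is an arithmetic progression.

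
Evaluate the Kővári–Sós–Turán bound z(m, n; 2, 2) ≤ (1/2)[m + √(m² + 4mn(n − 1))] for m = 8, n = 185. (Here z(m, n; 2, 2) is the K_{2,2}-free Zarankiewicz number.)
z(8, 185; 2, 2) ≤ (1/2)[8 + √(8² + 4·8·185·184)] = (1/2)[8 + √1089344] = 525.8582

Kővári–Sós–Turán: let r_1, ..., r_8 be the row sums and z = Σ r_i the total number of 1s. Each pair of columns can share at most one row with both entries 1 (else a 2×2 all-ones block appears), so Σ_i C(r_i, 2) ≤ C(185, 2) = 17020. By convexity Σ_i C(r_i, 2) ≥ 8·C(z/8, 2) = z(z − 8)/(2·8), giving z² − 8z − 8·185·184 ≤ 0 and hence z ≤ (1/2)[8 + √(64 + 4·272320)] = (1/2)[8 + √1089344] ≈ (1/2)(8 + 1043.7164) = 525.8582.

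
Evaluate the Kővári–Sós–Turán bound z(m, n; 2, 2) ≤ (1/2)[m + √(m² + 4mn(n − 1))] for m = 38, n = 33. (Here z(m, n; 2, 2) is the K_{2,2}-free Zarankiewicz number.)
z(38, 33; 2, 2) ≤ (1/2)[38 + √(38² + 4·38·33·32)] = (1/2)[38 + √161956] = 220.2188

Kővári–Sós–Turán: let r_1, ..., r_38 be the row sums and z = Σ r_i the total number of 1s. Each pair of columns can share at most one row with both entries 1 (else a 2×2 all-ones block appears), so Σ_i C(r_i, 2) ≤ C(33, 2) = 528. By convexity Σ_i C(r_i, 2) ≥ 38·C(z/38, 2) = z(z − 38)/(2·38), giving z² − 38z − 38·33·32 ≤ 0 and hence z ≤ (1/2)[38 + √(1444 + 4·40128)] = (1/2)[38 + √161956] ≈ (1/2)(38 + 402.4376) = 220.2188.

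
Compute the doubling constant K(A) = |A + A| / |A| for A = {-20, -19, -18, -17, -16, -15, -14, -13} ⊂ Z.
K = |A + A| / |A| = 15/8

Enumerate A + A = {a + b : a, b ∈ A}. With |A| = 8, there are |A|^2 = 64 ordered sum pairs; collecting distinct values, A + A = {-40, -39, -38, -37, -36, -35, -34, -33, -32, -31, -30, -29, -28, -27, -26}, so |A + A| = 15. Thus K = 15/8. Here |A + A| = 2|A| − 1 = 15, the minimum possible — so K = 15/8 is minimal, which holds iff A is an arithmetic progression.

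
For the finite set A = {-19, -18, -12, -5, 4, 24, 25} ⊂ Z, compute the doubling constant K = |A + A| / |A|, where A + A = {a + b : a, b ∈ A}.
K = |A + A| / |A| = 26/7

Enumerate A + A = {a + b : a, b ∈ A}. With |A| = 7, there are |A|^2 = 49 ordered sum pairs; collecting distinct values, A + A = {-38, -37, -36, -31, -30, -24, -23, -17, -15, -14, -10, -8, -1, 5, 6, 7, 8, 12, 13, 19, 20, 28, 29, 48, 49, 50}, so |A + A| = 26. Thus K = 26/7. For comparison, the minimum possible |A + A| over all 7-element sets is 2·7 − 1 = 13 (so min K = 13/7), attained only by arithmetic progressions.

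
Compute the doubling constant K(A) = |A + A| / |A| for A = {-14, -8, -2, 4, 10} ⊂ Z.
K = |A + A| / |A| = 9/5

Enumerate A + A = {a + b : a, b ∈ A}. With |A| = 5, there are |A|^2 = 25 ordered sum pairs; collecting distinct values, A + A = {-28, -22, -16, -10, -4, 2, 8, 14, 20}, so |A + A| = 9. Thus K = 9/5. Here |A + A| = 2|A| − 1 = 9, the minimum possible — so K = 9/5 is minimal, which holds iff A is an arithmetic progression.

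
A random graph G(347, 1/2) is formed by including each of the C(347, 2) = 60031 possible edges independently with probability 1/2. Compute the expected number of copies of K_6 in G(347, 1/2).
E[# K_6] = C(347, 6) · (1/2)^C(6, 2) = 2321511508218 / 2^15 = 1160755754109/16384 ≈ 70846908.820129

For each 6-subset S of vertices (there are C(347, 6) = 2321511508218 such S), let X_S = 1 if S induces a K_6 (all C(6, 2) = 15 edges present). Then P(X_S = 1) = (1/2)^15 = 1/32768. By linearity of expectation, E[# K_6] = C(347, 6) · (1/2)^15 = 2321511508218 / 32768 = 1160755754109/16384 ≈ 70846908.820129.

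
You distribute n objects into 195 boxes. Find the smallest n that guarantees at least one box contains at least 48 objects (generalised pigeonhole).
n = (48 − 1)·195 + 1 = 9166

By the generalised pigeonhole principle, to guarantee some box contains ≥ r objects we need more than (r − 1) · k objects total. Threshold: n = (r − 1) · k + 1. With r = 48 and k = 195: n = 47 · 195 + 1 = 9165 + 1 = 9166. For n = 9165 = 47 · 195, we can put exactly 47 objects in every box, avoiding 48 in any single one — so 9166 is tight.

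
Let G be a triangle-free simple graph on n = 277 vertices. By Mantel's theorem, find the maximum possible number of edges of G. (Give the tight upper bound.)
ex(277, K_3) = ⌊277^2/4⌋ = 19182

Mantel (1907): a triangle-free graph on n vertices has at most ⌊n^2/4⌋ edges, with equality for the complete bipartite graph K_{⌊n/2⌋, ⌈n/2⌉}. For n = 277: ⌊277^2/4⌋ = ⌊76729/4⌋ = 19182. The extremal graph is K_{138, 139}, which has 138·139 = 19182 edges.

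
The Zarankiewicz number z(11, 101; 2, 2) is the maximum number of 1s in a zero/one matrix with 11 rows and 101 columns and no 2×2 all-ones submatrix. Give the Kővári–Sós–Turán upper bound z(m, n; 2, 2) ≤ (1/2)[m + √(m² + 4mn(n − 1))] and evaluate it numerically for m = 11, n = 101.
z(11, 101; 2, 2) ≤ (1/2)[11 + √(11² + 4·11·101·100)] = (1/2)[11 + √444521] = 338.862

Kővári–Sós–Turán: let r_1, ..., r_11 be the row sums and z = Σ r_i the total number of 1s. Each pair of columns can share at most one row with both entries 1 (else a 2×2 all-ones block appears), so Σ_i C(r_i, 2) ≤ C(101, 2) = 5050. By convexity Σ_i C(r_i, 2) ≥ 11·C(z/11, 2) = z(z − 11)/(2·11), giving z² − 11z − 11·101·100 ≤ 0 and hence z ≤ (1/2)[11 + √(121 + 4·111100)] = (1/2)[11 + √444521] ≈ (1/2)(11 + 666.7241) = 338.862.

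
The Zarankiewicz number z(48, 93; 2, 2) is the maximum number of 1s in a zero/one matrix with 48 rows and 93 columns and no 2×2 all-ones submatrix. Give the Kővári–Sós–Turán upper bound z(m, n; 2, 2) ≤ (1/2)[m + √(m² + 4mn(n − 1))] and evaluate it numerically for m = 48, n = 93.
z(48, 93; 2, 2) ≤ (1/2)[48 + √(48² + 4·48·93·92)] = (1/2)[48 + √1645056] = 665.2987

Kővári–Sós–Turán: let r_1, ..., r_48 be the row sums and z = Σ r_i the total number of 1s. Each pair of columns can share at most one row with both entries 1 (else a 2×2 all-ones block appears), so Σ_i C(r_i, 2) ≤ C(93, 2) = 4278. By convexity Σ_i C(r_i, 2) ≥ 48·C(z/48, 2) = z(z − 48)/(2·48), giving z² − 48z − 48·93·92 ≤ 0 and hence z ≤ (1/2)[48 + √(2304 + 4·410688)] = (1/2)[48 + √1645056] ≈ (1/2)(48 + 1282.5974) = 665.2987.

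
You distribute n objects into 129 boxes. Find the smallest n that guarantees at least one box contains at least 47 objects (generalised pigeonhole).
n = (47 − 1)·129 + 1 = 5935

By the generalised pigeonhole principle, to guarantee some box contains ≥ r objects we need more than (r − 1) · k objects total. Threshold: n = (r − 1) · k + 1. With r = 47 and k = 129: n = 46 · 129 + 1 = 5934 + 1 = 5935. For n = 5934 = 46 · 129, we can put exactly 46 objects in every box, avoiding 47 in any single one — so 5935 is tight.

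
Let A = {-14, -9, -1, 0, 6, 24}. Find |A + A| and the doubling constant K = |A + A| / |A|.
K = |A + A| / |A| = 21/6 = 7/2

Enumerate A + A = {a + b : a, b ∈ A}. With |A| = 6, there are |A|^2 = 36 ordered sum pairs; collecting distinct values, A + A = {-28, -23, -18, -15, -14, -10, -9, -8, -3, -2, -1, 0, 5, 6, 10, 12, 15, 23, 24, 30, 48}, so |A + A| = 21. Thus K = 21/6 = 7/2. For comparison, the minimum possible |A + A| over all 6-element sets is 2·6 − 1 = 11 (so min K = 11/6), attained only by arithmetic progressions.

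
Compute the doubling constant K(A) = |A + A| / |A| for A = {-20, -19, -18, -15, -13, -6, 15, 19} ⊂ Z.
K = |A + A| / |A| = 32/8 = 4

Enumerate A + A = {a + b : a, b ∈ A}. With |A| = 8, there are |A|^2 = 64 ordered sum pairs; collecting distinct values, A + A = {-40, -39, -38, -37, -36, -35, -34, -33, -32, -31, -30, -28, -26, -25, -24, -21, -19, -12, -5, -4, -3, -1, 0, 1, 2, 4, 6, 9, 13, 30, 34, 38}, so |A + A| = 32. Thus K = 32/8 = 4. For comparison, the minimum possible |A + A| over all 8-element sets is 2·8 − 1 = 15 (so min K = 15/8), attained only by arithmetic progressions.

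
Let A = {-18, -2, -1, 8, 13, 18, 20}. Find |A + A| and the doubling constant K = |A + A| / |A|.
K = |A + A| / |A| = 26/7

Enumerate A + A = {a + b : a, b ∈ A}. With |A| = 7, there are |A|^2 = 49 ordered sum pairs; collecting distinct values, A + A = {-36, -20, -19, -10, -5, -4, -3, -2, 0, 2, 6, 7, 11, 12, 16, 17, 18, 19, 21, 26, 28, 31, 33, 36, 38, 40}, so |A + A| = 26. Thus K = 26/7. For comparison, the minimum possible |A + A| over all 7-element sets is 2·7 − 1 = 13 (so min K = 13/7), attained only by arithmetic progressions.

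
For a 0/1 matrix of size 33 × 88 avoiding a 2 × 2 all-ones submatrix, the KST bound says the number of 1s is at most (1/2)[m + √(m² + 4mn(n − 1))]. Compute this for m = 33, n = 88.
z(33, 88; 2, 2) ≤ (1/2)[33 + √(33² + 4·33·88·87)] = (1/2)[33 + √1011681] = 519.4118

Kővári–Sós–Turán: let r_1, ..., r_33 be the row sums and z = Σ r_i the total number of 1s. Each pair of columns can share at most one row with both entries 1 (else a 2×2 all-ones block appears), so Σ_i C(r_i, 2) ≤ C(88, 2) = 3828. By convexity Σ_i C(r_i, 2) ≥ 33·C(z/33, 2) = z(z − 33)/(2·33), giving z² − 33z − 33·88·87 ≤ 0 and hence z ≤ (1/2)[33 + √(1089 + 4·252648)] = (1/2)[33 + √1011681] ≈ (1/2)(33 + 1005.8235) = 519.4118.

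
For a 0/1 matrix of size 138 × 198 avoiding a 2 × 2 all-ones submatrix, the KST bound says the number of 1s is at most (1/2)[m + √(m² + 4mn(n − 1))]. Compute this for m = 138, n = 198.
z(138, 198; 2, 2) ≤ (1/2)[138 + √(138² + 4·138·198·197)] = (1/2)[138 + √21550356] = 2390.118

Kővári–Sós–Turán: let r_1, ..., r_138 be the row sums and z = Σ r_i the total number of 1s. Each pair of columns can share at most one row with both entries 1 (else a 2×2 all-ones block appears), so Σ_i C(r_i, 2) ≤ C(198, 2) = 19503. By convexity Σ_i C(r_i, 2) ≥ 138·C(z/138, 2) = z(z − 138)/(2·138), giving z² − 138z − 138·198·197 ≤ 0 and hence z ≤ (1/2)[138 + √(19044 + 4·5382828)] = (1/2)[138 + √21550356] ≈ (1/2)(138 + 4642.2361) = 2390.118.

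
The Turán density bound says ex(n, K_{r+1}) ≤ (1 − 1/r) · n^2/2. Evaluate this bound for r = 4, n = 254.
Turán density bound = (3/4) · 254^2/2 = 48387/2 ≈ 24193.5

Turán's theorem: ex(n, K_{r+1}) is achieved by the complete r-partite Turán graph T(n, r) with parts as balanced as possible, and is at most (1 − 1/r) · n^2/2. For r = 4, n = 254: the density bound is (3/4) · 64516/2 = 48387/2 ≈ 24193.5. The integer-valued extremum is e(T(254, 4)) = 24193, which is strictly less than the density bound 48387/2 since 4 ∤ 254 (the parts of T(254, 4) cannot all be equal).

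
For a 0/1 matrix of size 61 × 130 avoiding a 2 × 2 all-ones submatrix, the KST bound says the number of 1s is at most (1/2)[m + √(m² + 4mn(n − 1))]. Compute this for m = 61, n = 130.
z(61, 130; 2, 2) ≤ (1/2)[61 + √(61² + 4·61·130·129)] = (1/2)[61 + √4095601] = 1042.3796

Kővári–Sós–Turán: let r_1, ..., r_61 be the row sums and z = Σ r_i the total number of 1s. Each pair of columns can share at most one row with both entries 1 (else a 2×2 all-ones block appears), so Σ_i C(r_i, 2) ≤ C(130, 2) = 8385. By convexity Σ_i C(r_i, 2) ≥ 61·C(z/61, 2) = z(z − 61)/(2·61), giving z² − 61z − 61·130·129 ≤ 0 and hence z ≤ (1/2)[61 + √(3721 + 4·1022970)] = (1/2)[61 + √4095601] ≈ (1/2)(61 + 2023.7591) = 1042.3796.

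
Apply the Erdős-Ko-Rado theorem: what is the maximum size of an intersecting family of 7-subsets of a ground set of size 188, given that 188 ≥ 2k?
max |F| = C(187, 6) = 54768908194

Erdős-Ko-Rado (1961): when n ≥ 2k, max |F| = C(n−1, k−1). The bound is attained by the star {A : i ∈ A} for any fixed i ∈ [n]. Here C(188−1, 7−1) = C(187, 6) = 54768908194.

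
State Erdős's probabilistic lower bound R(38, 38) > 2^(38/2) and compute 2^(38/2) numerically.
2^(38/2) = 524288; so R(38, 38) > 524288

Colour each edge of K_n uniformly at random with red/blue. The expected number of monochromatic K_38 is C(n, 38) · 2 · 2^(−C(38,2)). If C(n, 38) · 2^(1 − C(38,2)) < 1, then with positive probability no monochromatic K_38 exists, so R(38, 38) > n. The standard estimate C(n, 38) ≤ n^38/38! shows this inequality holds whenever n ≤ 2^(38/2) (since 38! · 2^(C(38,2) − 1) > 2^(38^2/2) ≥ n^38). Hence R(38, 38) > 2^(38/2) = 524288.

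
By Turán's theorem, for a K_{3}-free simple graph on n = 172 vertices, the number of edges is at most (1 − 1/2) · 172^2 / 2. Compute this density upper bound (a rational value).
Turán density bound = (1/2) · 172^2/2 = 7396

Turán's theorem: ex(n, K_{r+1}) is achieved by the complete r-partite Turán graph T(n, r) with parts as balanced as possible, and is at most (1 − 1/r) · n^2/2. For r = 2, n = 172: the density bound is (1/2) · 29584/2 = 7396. Since 2 ∣ 172, the Turán graph T(172, 2) has parts of equal size 86, and its edge count e(T(172, 2)) = 7396 attains the density bound exactly.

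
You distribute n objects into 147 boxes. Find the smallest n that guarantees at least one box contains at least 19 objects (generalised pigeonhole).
n = (19 − 1)·147 + 1 = 2647

By the generalised pigeonhole principle, to guarantee some box contains ≥ r objects we need more than (r − 1) · k objects total. Threshold: n = (r − 1) · k + 1. With r = 19 and k = 147: n = 18 · 147 + 1 = 2646 + 1 = 2647. For n = 2646 = 18 · 147, we can put exactly 18 objects in every box, avoiding 19 in any single one — so 2647 is tight.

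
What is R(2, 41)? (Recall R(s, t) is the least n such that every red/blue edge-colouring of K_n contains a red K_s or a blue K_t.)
R(2, 41) = 41

R(2, k) = k for all k ≥ 2: in a 2-colouring of K_k, either some edge is red (a red K_2) or all edges are blue (a blue K_k). And K_{40} coloured all-blue has no blue K_41, so R(2, 41) > 40. Hence R(2, 41) = 41.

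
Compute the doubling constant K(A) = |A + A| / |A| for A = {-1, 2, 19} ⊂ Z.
K = |A + A| / |A| = 6/3 = 2

Enumerate A + A = {a + b : a, b ∈ A}. With |A| = 3, there are |A|^2 = 9 ordered sum pairs; collecting distinct values, A + A = {-2, 1, 4, 18, 21, 38}, so |A + A| = 6. Thus K = 6/3 = 2. For comparison, the minimum possible |A + A| over all 3-element sets is 2·3 − 1 = 5 (so min K = 5/3), attained only by arithmetic progressions.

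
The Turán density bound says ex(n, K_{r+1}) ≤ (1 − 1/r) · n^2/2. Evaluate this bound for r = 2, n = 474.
Turán density bound = (1/2) · 474^2/2 = 56169

Turán's theorem: ex(n, K_{r+1}) is achieved by the complete r-partite Turán graph T(n, r) with parts as balanced as possible, and is at most (1 − 1/r) · n^2/2. For r = 2, n = 474: the density bound is (1/2) · 224676/2 = 56169. Since 2 ∣ 474, the Turán graph T(474, 2) has parts of equal size 237, and its edge count e(T(474, 2)) = 56169 attains the density bound exactly.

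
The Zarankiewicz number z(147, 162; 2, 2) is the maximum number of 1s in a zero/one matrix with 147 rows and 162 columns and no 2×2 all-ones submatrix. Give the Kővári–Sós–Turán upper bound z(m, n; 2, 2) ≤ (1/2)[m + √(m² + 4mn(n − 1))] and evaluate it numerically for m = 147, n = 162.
z(147, 162; 2, 2) ≤ (1/2)[147 + √(147² + 4·147·162·161)] = (1/2)[147 + √15357825] = 2032.953

Kővári–Sós–Turán: let r_1, ..., r_147 be the row sums and z = Σ r_i the total number of 1s. Each pair of columns can share at most one row with both entries 1 (else a 2×2 all-ones block appears), so Σ_i C(r_i, 2) ≤ C(162, 2) = 13041. By convexity Σ_i C(r_i, 2) ≥ 147·C(z/147, 2) = z(z − 147)/(2·147), giving z² − 147z − 147·162·161 ≤ 0 and hence z ≤ (1/2)[147 + √(21609 + 4·3834054)] = (1/2)[147 + √15357825] ≈ (1/2)(147 + 3918.9061) = 2032.953.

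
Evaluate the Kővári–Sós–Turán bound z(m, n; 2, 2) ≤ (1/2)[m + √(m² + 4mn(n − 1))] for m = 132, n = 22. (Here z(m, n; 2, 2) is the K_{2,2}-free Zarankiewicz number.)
z(132, 22; 2, 2) ≤ (1/2)[132 + √(132² + 4·132·22·21)] = (1/2)[132 + √261360] = 321.6169

Kővári–Sós–Turán: let r_1, ..., r_132 be the row sums and z = Σ r_i the total number of 1s. Each pair of columns can share at most one row with both entries 1 (else a 2×2 all-ones block appears), so Σ_i C(r_i, 2) ≤ C(22, 2) = 231. By convexity Σ_i C(r_i, 2) ≥ 132·C(z/132, 2) = z(z − 132)/(2·132), giving z² − 132z − 132·22·21 ≤ 0 and hence z ≤ (1/2)[132 + √(17424 + 4·60984)] = (1/2)[132 + √261360] ≈ (1/2)(132 + 511.2338) = 321.6169.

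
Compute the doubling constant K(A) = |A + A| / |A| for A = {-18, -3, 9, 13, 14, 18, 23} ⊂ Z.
K = |A + A| / |A| = 25/7

Enumerate A + A = {a + b : a, b ∈ A}. With |A| = 7, there are |A|^2 = 49 ordered sum pairs; collecting distinct values, A + A = {-36, -21, -9, -6, -5, -4, 0, 5, 6, 10, 11, 15, 18, 20, 22, 23, 26, 27, 28, 31, 32, 36, 37, 41, 46}, so |A + A| = 25. Thus K = 25/7. For comparison, the minimum possible |A + A| over all 7-element sets is 2·7 − 1 = 13 (so min K = 13/7), attained only by arithmetic progressions.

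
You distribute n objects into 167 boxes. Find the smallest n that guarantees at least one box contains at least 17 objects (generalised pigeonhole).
n = (17 − 1)·167 + 1 = 2673

By the generalised pigeonhole principle, to guarantee some box contains ≥ r objects we need more than (r − 1) · k objects total. Threshold: n = (r − 1) · k + 1. With r = 17 and k = 167: n = 16 · 167 + 1 = 2672 + 1 = 2673. For n = 2672 = 16 · 167, we can put exactly 16 objects in every box, avoiding 17 in any single one — so 2673 is tight.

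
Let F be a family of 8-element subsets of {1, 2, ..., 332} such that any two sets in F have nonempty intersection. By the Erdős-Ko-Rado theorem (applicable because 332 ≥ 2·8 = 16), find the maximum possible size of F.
max |F| = C(331, 7) = 81027017349850

Erdős-Ko-Rado (1961): when n ≥ 2k, max |F| = C(n−1, k−1). The bound is attained by the star {A : i ∈ A} for any fixed i ∈ [n]. Here C(332−1, 8−1) = C(331, 7) = 81027017349850.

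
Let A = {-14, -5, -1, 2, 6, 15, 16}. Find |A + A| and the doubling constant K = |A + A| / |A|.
K = |A + A| / |A| = 26/7

Enumerate A + A = {a + b : a, b ∈ A}. With |A| = 7, there are |A|^2 = 49 ordered sum pairs; collecting distinct values, A + A = {-28, -19, -15, -12, -10, -8, -6, -3, -2, 1, 2, 4, 5, 8, 10, 11, 12, 14, 15, 17, 18, 21, 22, 30, 31, 32}, so |A + A| = 26. Thus K = 26/7. For comparison, the minimum possible |A + A| over all 7-element sets is 2·7 − 1 = 13 (so min K = 13/7), attained only by arithmetic progressions.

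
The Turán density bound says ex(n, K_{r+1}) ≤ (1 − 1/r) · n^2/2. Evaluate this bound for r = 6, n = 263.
Turán density bound = (5/6) · 263^2/2 = 345845/12 ≈ 28820.4167

Turán's theorem: ex(n, K_{r+1}) is achieved by the complete r-partite Turán graph T(n, r) with parts as balanced as possible, and is at most (1 − 1/r) · n^2/2. For r = 6, n = 263: the density bound is (5/6) · 69169/2 = 345845/12 ≈ 28820.4167. The integer-valued extremum is e(T(263, 6)) = 28820, which is strictly less than the density bound 345845/12 since 6 ∤ 263 (the parts of T(263, 6) cannot all be equal).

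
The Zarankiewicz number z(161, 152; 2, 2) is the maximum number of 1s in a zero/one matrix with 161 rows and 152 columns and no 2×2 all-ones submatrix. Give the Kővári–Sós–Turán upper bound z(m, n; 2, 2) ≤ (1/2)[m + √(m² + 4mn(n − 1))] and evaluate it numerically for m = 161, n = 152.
z(161, 152; 2, 2) ≤ (1/2)[161 + √(161² + 4·161·152·151)] = (1/2)[161 + √14807009] = 2004.4938

Kővári–Sós–Turán: let r_1, ..., r_161 be the row sums and z = Σ r_i the total number of 1s. Each pair of columns can share at most one row with both entries 1 (else a 2×2 all-ones block appears), so Σ_i C(r_i, 2) ≤ C(152, 2) = 11476. By convexity Σ_i C(r_i, 2) ≥ 161·C(z/161, 2) = z(z − 161)/(2·161), giving z² − 161z − 161·152·151 ≤ 0 and hence z ≤ (1/2)[161 + √(25921 + 4·3695272)] = (1/2)[161 + √14807009] ≈ (1/2)(161 + 3847.9877) = 2004.4938.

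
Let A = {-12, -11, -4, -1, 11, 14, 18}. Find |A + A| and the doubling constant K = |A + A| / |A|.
K = |A + A| / |A| = 26/7

Enumerate A + A = {a + b : a, b ∈ A}. With |A| = 7, there are |A|^2 = 49 ordered sum pairs; collecting distinct values, A + A = {-24, -23, -22, -16, -15, -13, -12, -8, -5, -2, -1, 0, 2, 3, 6, 7, 10, 13, 14, 17, 22, 25, 28, 29, 32, 36}, so |A + A| = 26. Thus K = 26/7. For comparison, the minimum possible |A + A| over all 7-element sets is 2·7 − 1 = 13 (so min K = 13/7), attained only by arithmetic progressions.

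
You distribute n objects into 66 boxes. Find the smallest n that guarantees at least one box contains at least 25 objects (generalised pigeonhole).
n = (25 − 1)·66 + 1 = 1585

By the generalised pigeonhole principle, to guarantee some box contains ≥ r objects we need more than (r − 1) · k objects total. Threshold: n = (r − 1) · k + 1. With r = 25 and k = 66: n = 24 · 66 + 1 = 1584 + 1 = 1585. For n = 1584 = 24 · 66, we can put exactly 24 objects in every box, avoiding 25 in any single one — so 1585 is tight.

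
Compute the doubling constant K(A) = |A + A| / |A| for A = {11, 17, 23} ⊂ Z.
K = |A + A| / |A| = 5/3

Enumerate A + A = {a + b : a, b ∈ A}. With |A| = 3, there are |A|^2 = 9 ordered sum pairs; collecting distinct values, A + A = {22, 28, 34, 40, 46}, so |A + A| = 5. Thus K = 5/3. Here |A + A| = 2|A| − 1 = 5, the minimum possible — so K = 5/3 is minimal, which holds iff A is an arithmetic progression.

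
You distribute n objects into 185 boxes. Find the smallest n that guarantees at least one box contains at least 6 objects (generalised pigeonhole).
n = (6 − 1)·185 + 1 = 926

By the generalised pigeonhole principle, to guarantee some box contains ≥ r objects we need more than (r − 1) · k objects total. Threshold: n = (r − 1) · k + 1. With r = 6 and k = 185: n = 5 · 185 + 1 = 925 + 1 = 926. For n = 925 = 5 · 185, we can put exactly 5 objects in every box, avoiding 6 in any single one — so 926 is tight.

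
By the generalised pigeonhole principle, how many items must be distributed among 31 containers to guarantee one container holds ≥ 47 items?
n = (47 − 1)·31 + 1 = 1427

By the generalised pigeonhole principle, to guarantee some box contains ≥ r objects we need more than (r − 1) · k objects total. Threshold: n = (r − 1) · k + 1. With r = 47 and k = 31: n = 46 · 31 + 1 = 1426 + 1 = 1427. For n = 1426 = 46 · 31, we can put exactly 46 objects in every box, avoiding 47 in any single one — so 1427 is tight.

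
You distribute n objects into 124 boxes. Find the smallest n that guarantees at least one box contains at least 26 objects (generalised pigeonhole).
n = (26 − 1)·124 + 1 = 3101

By the generalised pigeonhole principle, to guarantee some box contains ≥ r objects we need more than (r − 1) · k objects total. Threshold: n = (r − 1) · k + 1. With r = 26 and k = 124: n = 25 · 124 + 1 = 3100 + 1 = 3101. For n = 3100 = 25 · 124, we can put exactly 25 objects in every box, avoiding 26 in any single one — so 3101 is tight.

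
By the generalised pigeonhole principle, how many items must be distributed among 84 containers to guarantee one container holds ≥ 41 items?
n = (41 − 1)·84 + 1 = 3361

By the generalised pigeonhole principle, to guarantee some box contains ≥ r objects we need more than (r − 1) · k objects total. Threshold: n = (r − 1) · k + 1. With r = 41 and k = 84: n = 40 · 84 + 1 = 3360 + 1 = 3361. For n = 3360 = 40 · 84, we can put exactly 40 objects in every box, avoiding 41 in any single one — so 3361 is tight.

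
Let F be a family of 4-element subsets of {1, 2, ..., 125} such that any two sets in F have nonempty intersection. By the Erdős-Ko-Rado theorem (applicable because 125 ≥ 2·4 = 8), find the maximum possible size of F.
max |F| = C(124, 3) = 310124

The Erdős-Ko-Rado theorem states: for n ≥ 2k, an intersecting family of k-subsets of an n-element set has size at most C(n − 1, k − 1), with equality for 'star' families {A ⊆ [n] : |A| = k, i ∈ A} (fix an element i). For n = 125, k = 4: C(124, 3) = 310124.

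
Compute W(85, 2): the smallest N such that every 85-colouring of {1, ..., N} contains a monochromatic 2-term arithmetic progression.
W(85, 2) = 85 + 1 = 86

A 2-term AP is any pair of integers, so a monochromatic 2-AP exists iff some colour is used at least twice. With 85 colours, the colouring i ↦ i on {1, ..., 85} uses each colour once, avoiding any monochromatic pair, so W(85, 2) > 85. For {1, ..., 86}, pigeonhole forces two integers of the same colour, which form a monochromatic 2-AP. Hence W(85, 2) = 86.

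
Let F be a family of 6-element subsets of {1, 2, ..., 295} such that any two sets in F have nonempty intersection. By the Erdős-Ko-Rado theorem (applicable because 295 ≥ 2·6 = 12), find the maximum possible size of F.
max |F| = C(294, 5) = 17689173558

Erdős-Ko-Rado (1961): when n ≥ 2k, max |F| = C(n−1, k−1). The bound is attained by the star {A : i ∈ A} for any fixed i ∈ [n]. Here C(295−1, 6−1) = C(294, 5) = 17689173558.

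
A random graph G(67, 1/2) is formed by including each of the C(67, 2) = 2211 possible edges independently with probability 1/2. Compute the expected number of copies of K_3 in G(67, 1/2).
E[# K_3] = C(67, 3) · (1/2)^C(3, 2) = 47905 / 2^3 = 5988.125

For each 3-subset S of vertices (there are C(67, 3) = 47905 such S), let X_S = 1 if S induces a K_3 (all C(3, 2) = 3 edges present). Then P(X_S = 1) = (1/2)^3 = 1/8. By linearity of expectation, E[# K_3] = C(67, 3) · (1/2)^3 = 47905 / 8 = 5988.125.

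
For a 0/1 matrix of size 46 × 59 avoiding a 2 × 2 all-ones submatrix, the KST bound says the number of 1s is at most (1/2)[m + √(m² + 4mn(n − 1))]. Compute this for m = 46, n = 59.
z(46, 59; 2, 2) ≤ (1/2)[46 + √(46² + 4·46·59·58)] = (1/2)[46 + √631764] = 420.4179

Kővári–Sós–Turán: let r_1, ..., r_46 be the row sums and z = Σ r_i the total number of 1s. Each pair of columns can share at most one row with both entries 1 (else a 2×2 all-ones block appears), so Σ_i C(r_i, 2) ≤ C(59, 2) = 1711. By convexity Σ_i C(r_i, 2) ≥ 46·C(z/46, 2) = z(z − 46)/(2·46), giving z² − 46z − 46·59·58 ≤ 0 and hence z ≤ (1/2)[46 + √(2116 + 4·157412)] = (1/2)[46 + √631764] ≈ (1/2)(46 + 794.8358) = 420.4179.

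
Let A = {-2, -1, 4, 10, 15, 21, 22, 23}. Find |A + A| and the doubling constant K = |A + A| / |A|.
K = |A + A| / |A| = 28/8 = 7/2

Enumerate A + A = {a + b : a, b ∈ A}. With |A| = 8, there are |A|^2 = 64 ordered sum pairs; collecting distinct values, A + A = {-4, -3, -2, 2, 3, 8, 9, 13, 14, 19, 20, 21, 22, 25, 26, 27, 30, 31, 32, 33, 36, 37, 38, 42, 43, 44, 45, 46}, so |A + A| = 28. Thus K = 28/8 = 7/2. For comparison, the minimum possible |A + A| over all 8-element sets is 2·8 − 1 = 15 (so min K = 15/8), attained only by arithmetic progressions.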